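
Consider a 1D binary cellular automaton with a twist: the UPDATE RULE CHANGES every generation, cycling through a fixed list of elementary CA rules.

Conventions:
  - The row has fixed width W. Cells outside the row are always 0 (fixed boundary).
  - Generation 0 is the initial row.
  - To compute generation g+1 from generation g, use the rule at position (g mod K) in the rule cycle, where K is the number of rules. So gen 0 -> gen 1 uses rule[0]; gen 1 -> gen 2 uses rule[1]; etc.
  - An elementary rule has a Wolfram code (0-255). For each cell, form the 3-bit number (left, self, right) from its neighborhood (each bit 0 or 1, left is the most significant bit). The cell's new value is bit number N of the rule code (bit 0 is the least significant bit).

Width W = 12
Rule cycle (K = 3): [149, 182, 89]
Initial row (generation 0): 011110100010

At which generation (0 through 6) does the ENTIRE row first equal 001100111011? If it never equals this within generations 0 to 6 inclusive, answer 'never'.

Answer: 1

Derivation:
Gen 0: 011110100010
Gen 1 (rule 149): 001100111011
Gen 2 (rule 182): 010011010100
Gen 3 (rule 89): 001011000011
Gen 4 (rule 149): 101000111000
Gen 5 (rule 182): 111101010100
Gen 6 (rule 89): 100100000011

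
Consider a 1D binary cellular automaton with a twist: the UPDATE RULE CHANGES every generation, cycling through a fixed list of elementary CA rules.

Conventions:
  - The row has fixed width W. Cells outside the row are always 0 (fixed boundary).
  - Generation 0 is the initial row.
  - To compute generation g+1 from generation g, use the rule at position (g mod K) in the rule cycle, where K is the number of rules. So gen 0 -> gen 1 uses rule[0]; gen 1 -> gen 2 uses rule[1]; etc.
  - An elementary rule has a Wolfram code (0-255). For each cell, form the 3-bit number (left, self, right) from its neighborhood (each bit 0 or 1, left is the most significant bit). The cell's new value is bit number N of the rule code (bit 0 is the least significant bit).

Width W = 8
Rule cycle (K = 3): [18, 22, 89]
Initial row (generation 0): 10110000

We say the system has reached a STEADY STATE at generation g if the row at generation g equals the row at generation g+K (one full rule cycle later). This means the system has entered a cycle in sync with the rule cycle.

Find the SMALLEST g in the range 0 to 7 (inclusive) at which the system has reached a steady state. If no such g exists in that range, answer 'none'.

Gen 0: 10110000
Gen 1 (rule 18): 00001000
Gen 2 (rule 22): 00011100
Gen 3 (rule 89): 11010111
Gen 4 (rule 18): 00000000
Gen 5 (rule 22): 00000000
Gen 6 (rule 89): 11111111
Gen 7 (rule 18): 00000000
Gen 8 (rule 22): 00000000
Gen 9 (rule 89): 11111111
Gen 10 (rule 18): 00000000

Answer: 4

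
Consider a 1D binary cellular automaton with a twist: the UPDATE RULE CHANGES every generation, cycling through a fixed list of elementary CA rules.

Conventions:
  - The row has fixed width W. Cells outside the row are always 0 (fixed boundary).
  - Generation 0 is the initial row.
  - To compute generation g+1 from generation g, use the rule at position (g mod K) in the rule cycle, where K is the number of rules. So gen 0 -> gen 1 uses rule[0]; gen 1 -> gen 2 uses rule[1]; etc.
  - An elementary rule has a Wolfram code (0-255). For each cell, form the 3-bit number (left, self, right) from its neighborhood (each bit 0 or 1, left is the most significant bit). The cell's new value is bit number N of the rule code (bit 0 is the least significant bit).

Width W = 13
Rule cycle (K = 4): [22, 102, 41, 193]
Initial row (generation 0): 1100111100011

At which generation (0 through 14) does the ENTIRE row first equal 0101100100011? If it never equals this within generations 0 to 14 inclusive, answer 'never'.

Answer: never

Derivation:
Gen 0: 1100111100011
Gen 1 (rule 22): 0011000010100
Gen 2 (rule 102): 0101000111100
Gen 3 (rule 41): 0010010100001
Gen 4 (rule 193): 1000000001100
Gen 5 (rule 22): 1100000010010
Gen 6 (rule 102): 0100000110110
Gen 7 (rule 41): 0001110101100
Gen 8 (rule 193): 1100110000101
Gen 9 (rule 22): 0011001001101
Gen 10 (rule 102): 0101011010111
Gen 11 (rule 41): 0010110101100
Gen 12 (rule 193): 1000010000101
Gen 13 (rule 22): 1100111001101
Gen 14 (rule 102): 0101001010111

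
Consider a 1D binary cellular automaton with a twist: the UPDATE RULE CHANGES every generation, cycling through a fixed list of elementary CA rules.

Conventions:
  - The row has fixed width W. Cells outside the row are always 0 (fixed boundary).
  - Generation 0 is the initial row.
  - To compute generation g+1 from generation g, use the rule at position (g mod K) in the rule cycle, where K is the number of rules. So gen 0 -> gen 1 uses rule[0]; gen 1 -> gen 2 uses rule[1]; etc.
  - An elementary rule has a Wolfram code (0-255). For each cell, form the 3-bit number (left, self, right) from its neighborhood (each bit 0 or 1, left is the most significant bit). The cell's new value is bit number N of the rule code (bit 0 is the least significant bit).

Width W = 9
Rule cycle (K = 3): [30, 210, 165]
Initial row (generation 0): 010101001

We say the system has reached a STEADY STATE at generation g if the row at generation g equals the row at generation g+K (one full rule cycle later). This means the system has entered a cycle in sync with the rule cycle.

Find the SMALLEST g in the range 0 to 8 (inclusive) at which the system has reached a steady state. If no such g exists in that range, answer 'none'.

Gen 0: 010101001
Gen 1 (rule 30): 110101111
Gen 2 (rule 210): 010000111
Gen 3 (rule 165): 010110010
Gen 4 (rule 30): 110101111
Gen 5 (rule 210): 010000111
Gen 6 (rule 165): 010110010
Gen 7 (rule 30): 110101111
Gen 8 (rule 210): 010000111
Gen 9 (rule 165): 010110010
Gen 10 (rule 30): 110101111
Gen 11 (rule 210): 010000111

Answer: 1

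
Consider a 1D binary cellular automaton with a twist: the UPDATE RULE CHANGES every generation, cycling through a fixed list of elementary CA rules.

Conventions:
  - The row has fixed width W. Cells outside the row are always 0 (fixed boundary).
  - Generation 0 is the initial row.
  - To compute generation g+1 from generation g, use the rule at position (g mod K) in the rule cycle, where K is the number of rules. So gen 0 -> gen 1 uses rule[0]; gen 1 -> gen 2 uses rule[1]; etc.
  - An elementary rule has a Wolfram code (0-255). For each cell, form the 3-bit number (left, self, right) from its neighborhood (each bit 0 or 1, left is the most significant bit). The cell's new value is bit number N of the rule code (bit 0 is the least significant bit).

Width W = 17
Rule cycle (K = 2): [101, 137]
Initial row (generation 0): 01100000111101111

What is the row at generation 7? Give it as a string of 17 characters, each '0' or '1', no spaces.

Answer: 00001001011000010

Derivation:
Gen 0: 01100000111101111
Gen 1 (rule 101): 00101110000110001
Gen 2 (rule 137): 10001100110100100
Gen 3 (rule 101): 10100100011100101
Gen 4 (rule 137): 00000001011000000
Gen 5 (rule 101): 11111101101011111
Gen 6 (rule 137): 11111001000011110
Gen 7 (rule 101): 00001001011000010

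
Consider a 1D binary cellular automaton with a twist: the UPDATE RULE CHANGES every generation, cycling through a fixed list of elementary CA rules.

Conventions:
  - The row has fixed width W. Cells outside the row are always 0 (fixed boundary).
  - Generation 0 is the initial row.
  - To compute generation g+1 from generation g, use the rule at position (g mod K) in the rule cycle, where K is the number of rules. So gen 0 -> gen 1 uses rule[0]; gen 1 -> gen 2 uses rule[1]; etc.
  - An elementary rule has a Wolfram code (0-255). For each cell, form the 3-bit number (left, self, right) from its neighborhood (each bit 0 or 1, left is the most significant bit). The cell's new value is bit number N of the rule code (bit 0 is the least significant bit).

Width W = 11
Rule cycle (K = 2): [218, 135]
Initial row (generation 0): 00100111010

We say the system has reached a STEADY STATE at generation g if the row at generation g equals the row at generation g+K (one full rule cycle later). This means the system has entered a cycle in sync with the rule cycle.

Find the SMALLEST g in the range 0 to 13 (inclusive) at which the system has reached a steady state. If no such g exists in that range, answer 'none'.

Answer: 3

Derivation:
Gen 0: 00100111010
Gen 1 (rule 218): 01011111001
Gen 2 (rule 135): 11001110011
Gen 3 (rule 218): 11111111111
Gen 4 (rule 135): 01111111110
Gen 5 (rule 218): 11111111111
Gen 6 (rule 135): 01111111110
Gen 7 (rule 218): 11111111111
Gen 8 (rule 135): 01111111110
Gen 9 (rule 218): 11111111111
Gen 10 (rule 135): 01111111110
Gen 11 (rule 218): 11111111111
Gen 12 (rule 135): 01111111110
Gen 13 (rule 218): 11111111111
Gen 14 (rule 135): 01111111110
Gen 15 (rule 218): 11111111111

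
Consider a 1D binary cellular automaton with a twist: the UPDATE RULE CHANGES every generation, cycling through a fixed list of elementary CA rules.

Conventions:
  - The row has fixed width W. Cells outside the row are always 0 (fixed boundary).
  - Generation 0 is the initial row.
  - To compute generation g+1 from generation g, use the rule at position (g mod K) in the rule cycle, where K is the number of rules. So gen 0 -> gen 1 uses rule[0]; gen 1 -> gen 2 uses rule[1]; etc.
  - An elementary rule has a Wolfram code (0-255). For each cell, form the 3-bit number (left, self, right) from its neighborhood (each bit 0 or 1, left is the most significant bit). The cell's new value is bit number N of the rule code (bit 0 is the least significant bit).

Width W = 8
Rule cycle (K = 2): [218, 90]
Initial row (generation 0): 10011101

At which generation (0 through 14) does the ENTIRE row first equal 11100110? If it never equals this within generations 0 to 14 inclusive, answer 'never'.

Answer: never

Derivation:
Gen 0: 10011101
Gen 1 (rule 218): 01111100
Gen 2 (rule 90): 11000110
Gen 3 (rule 218): 11101111
Gen 4 (rule 90): 10101001
Gen 5 (rule 218): 00000110
Gen 6 (rule 90): 00001111
Gen 7 (rule 218): 00011111
Gen 8 (rule 90): 00110001
Gen 9 (rule 218): 01111010
Gen 10 (rule 90): 11001001
Gen 11 (rule 218): 11110110
Gen 12 (rule 90): 10010111
Gen 13 (rule 218): 01100111
Gen 14 (rule 90): 11111101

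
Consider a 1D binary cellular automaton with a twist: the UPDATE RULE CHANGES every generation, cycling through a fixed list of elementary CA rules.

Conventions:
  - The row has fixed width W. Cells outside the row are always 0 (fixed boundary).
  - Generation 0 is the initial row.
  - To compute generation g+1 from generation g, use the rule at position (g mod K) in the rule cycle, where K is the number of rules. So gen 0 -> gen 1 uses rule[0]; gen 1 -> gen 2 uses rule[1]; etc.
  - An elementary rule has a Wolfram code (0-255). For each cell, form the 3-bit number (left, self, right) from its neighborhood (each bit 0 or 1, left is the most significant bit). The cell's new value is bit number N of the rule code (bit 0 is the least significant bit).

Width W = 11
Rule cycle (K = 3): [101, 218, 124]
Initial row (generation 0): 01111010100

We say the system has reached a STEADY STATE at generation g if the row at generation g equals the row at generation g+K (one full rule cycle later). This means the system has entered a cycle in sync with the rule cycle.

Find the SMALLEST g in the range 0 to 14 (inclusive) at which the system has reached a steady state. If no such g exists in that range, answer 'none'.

Answer: none

Derivation:
Gen 0: 01111010100
Gen 1 (rule 101): 00001111101
Gen 2 (rule 218): 00011111100
Gen 3 (rule 124): 00010000110
Gen 4 (rule 101): 11010110010
Gen 5 (rule 218): 11000111101
Gen 6 (rule 124): 11100100111
Gen 7 (rule 101): 00100100001
Gen 8 (rule 218): 01011010010
Gen 9 (rule 124): 01111111011
Gen 10 (rule 101): 00000001101
Gen 11 (rule 218): 00000011100
Gen 12 (rule 124): 00000010110
Gen 13 (rule 101): 11111011010
Gen 14 (rule 218): 11111011001
Gen 15 (rule 124): 10001111101
Gen 16 (rule 101): 10100000111
Gen 17 (rule 218): 00010001111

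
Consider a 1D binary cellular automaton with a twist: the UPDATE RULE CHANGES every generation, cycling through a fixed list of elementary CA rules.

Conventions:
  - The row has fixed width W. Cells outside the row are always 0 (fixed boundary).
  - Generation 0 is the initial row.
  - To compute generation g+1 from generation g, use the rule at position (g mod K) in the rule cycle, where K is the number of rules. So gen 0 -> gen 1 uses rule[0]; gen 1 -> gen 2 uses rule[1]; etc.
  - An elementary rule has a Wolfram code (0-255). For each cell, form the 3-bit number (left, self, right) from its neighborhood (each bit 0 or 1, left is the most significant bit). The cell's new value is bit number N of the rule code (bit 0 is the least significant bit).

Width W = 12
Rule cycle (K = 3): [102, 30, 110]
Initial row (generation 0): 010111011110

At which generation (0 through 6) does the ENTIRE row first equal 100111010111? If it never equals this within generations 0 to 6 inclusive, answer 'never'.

Answer: 2

Derivation:
Gen 0: 010111011110
Gen 1 (rule 102): 111001100010
Gen 2 (rule 30): 100111010111
Gen 3 (rule 110): 101101111101
Gen 4 (rule 102): 110110000111
Gen 5 (rule 30): 100101001100
Gen 6 (rule 110): 101111011100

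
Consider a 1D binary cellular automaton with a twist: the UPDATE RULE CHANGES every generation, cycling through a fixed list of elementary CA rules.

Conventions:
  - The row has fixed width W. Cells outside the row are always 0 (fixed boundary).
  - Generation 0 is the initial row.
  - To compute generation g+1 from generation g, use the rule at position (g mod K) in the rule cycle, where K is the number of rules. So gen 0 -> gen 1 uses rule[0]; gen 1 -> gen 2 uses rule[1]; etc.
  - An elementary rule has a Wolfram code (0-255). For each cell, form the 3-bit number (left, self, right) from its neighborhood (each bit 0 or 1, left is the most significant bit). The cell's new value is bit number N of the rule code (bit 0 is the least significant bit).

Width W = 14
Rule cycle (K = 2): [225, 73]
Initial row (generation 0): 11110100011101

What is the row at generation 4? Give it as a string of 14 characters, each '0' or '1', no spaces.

Answer: 11111010100001

Derivation:
Gen 0: 11110100011101
Gen 1 (rule 225): 01111001001110
Gen 2 (rule 73): 01001000001010
Gen 3 (rule 225): 00000011100100
Gen 4 (rule 73): 11111010100001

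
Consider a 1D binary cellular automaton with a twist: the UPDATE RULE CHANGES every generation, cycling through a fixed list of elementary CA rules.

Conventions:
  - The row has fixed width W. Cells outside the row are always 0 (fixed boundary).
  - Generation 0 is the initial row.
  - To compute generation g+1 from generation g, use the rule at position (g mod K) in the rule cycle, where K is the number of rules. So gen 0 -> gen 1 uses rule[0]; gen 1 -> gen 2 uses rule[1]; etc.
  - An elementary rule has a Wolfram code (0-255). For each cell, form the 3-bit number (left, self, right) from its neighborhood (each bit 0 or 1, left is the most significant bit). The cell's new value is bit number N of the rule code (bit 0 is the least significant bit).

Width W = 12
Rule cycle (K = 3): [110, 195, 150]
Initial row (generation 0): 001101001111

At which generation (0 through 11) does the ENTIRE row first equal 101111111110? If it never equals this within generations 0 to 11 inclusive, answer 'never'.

Gen 0: 001101001111
Gen 1 (rule 110): 011111011001
Gen 2 (rule 195): 101111001010
Gen 3 (rule 150): 100110111011
Gen 4 (rule 110): 101111101111
Gen 5 (rule 195): 000111100111
Gen 6 (rule 150): 001011011010
Gen 7 (rule 110): 011111111110
Gen 8 (rule 195): 101111111110
Gen 9 (rule 150): 100111111101
Gen 10 (rule 110): 101100000111
Gen 11 (rule 195): 000101111011

Answer: 8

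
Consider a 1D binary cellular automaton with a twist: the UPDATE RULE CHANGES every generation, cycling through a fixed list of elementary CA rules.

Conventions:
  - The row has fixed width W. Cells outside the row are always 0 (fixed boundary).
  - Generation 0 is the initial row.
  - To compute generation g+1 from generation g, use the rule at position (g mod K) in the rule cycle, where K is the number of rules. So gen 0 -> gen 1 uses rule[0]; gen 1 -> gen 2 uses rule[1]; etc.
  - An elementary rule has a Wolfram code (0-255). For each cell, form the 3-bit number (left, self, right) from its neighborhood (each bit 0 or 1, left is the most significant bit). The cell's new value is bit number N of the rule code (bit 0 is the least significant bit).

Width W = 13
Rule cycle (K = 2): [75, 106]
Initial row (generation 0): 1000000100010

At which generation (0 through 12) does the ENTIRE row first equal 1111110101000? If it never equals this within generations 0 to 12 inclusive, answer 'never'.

Gen 0: 1000000100010
Gen 1 (rule 75): 0011111001100
Gen 2 (rule 106): 0110001011100
Gen 3 (rule 75): 1110110010101
Gen 4 (rule 106): 1011110101010
Gen 5 (rule 75): 0010010000000
Gen 6 (rule 106): 0100100000000
Gen 7 (rule 75): 1001001111111
Gen 8 (rule 106): 0010011000001
Gen 9 (rule 75): 1100111011110
Gen 10 (rule 106): 1101101110010
Gen 11 (rule 75): 1101101010100
Gen 12 (rule 106): 1111110101000

Answer: 12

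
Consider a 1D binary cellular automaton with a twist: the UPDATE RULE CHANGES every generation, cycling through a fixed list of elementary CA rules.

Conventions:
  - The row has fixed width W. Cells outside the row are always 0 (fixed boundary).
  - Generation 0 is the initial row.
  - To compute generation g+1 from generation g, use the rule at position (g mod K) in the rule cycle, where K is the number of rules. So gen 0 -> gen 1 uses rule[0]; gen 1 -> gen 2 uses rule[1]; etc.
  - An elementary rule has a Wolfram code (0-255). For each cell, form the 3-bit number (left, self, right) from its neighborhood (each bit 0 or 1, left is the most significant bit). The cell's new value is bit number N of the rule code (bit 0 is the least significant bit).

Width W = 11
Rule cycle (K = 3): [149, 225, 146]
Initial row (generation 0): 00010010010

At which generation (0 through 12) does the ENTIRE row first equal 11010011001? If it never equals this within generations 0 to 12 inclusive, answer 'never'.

Gen 0: 00010010010
Gen 1 (rule 149): 11011011011
Gen 2 (rule 225): 01101101101
Gen 3 (rule 146): 10000000000
Gen 4 (rule 149): 11111111111
Gen 5 (rule 225): 01111111111
Gen 6 (rule 146): 10111111110
Gen 7 (rule 149): 10011111101
Gen 8 (rule 225): 00001111110
Gen 9 (rule 146): 00010111101
Gen 10 (rule 149): 11010011001
Gen 11 (rule 225): 01100001000
Gen 12 (rule 146): 10010010100

Answer: 10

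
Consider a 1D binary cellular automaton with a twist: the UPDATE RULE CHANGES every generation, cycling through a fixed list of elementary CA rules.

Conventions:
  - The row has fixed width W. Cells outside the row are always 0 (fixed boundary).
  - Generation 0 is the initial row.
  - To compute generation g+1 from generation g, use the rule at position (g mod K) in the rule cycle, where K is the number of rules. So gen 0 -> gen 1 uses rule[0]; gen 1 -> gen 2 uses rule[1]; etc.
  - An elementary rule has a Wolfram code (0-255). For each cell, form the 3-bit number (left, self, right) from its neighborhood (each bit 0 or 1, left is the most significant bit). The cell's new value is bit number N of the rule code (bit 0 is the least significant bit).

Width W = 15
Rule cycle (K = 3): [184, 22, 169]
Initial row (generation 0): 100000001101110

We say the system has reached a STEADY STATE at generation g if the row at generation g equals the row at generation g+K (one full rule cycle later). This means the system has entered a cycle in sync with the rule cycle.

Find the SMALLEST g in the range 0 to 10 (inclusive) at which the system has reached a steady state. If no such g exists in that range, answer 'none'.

Answer: 7

Derivation:
Gen 0: 100000001101110
Gen 1 (rule 184): 010000001011101
Gen 2 (rule 22): 111000011000001
Gen 3 (rule 169): 110011010011100
Gen 4 (rule 184): 101010101011010
Gen 5 (rule 22): 101010101000011
Gen 6 (rule 169): 010101010011010
Gen 7 (rule 184): 001010101010101
Gen 8 (rule 22): 011010101010101
Gen 9 (rule 169): 010101010101010
Gen 10 (rule 184): 001010101010101
Gen 11 (rule 22): 011010101010101
Gen 12 (rule 169): 010101010101010
Gen 13 (rule 184): 001010101010101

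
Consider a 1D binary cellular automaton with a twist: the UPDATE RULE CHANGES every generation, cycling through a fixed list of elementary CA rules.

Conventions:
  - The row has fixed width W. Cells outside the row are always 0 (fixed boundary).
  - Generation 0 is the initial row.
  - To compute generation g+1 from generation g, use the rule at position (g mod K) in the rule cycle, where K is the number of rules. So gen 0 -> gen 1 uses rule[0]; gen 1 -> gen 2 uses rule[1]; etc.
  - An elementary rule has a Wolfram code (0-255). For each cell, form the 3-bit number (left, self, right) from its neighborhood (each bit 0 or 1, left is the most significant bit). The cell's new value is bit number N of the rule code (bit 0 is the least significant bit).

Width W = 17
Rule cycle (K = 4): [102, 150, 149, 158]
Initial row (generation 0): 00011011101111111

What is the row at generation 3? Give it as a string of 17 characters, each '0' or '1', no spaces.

Answer: 00011000101111000

Derivation:
Gen 0: 00011011101111111
Gen 1 (rule 102): 00101100110000001
Gen 2 (rule 150): 01100011001000011
Gen 3 (rule 149): 00011000101111000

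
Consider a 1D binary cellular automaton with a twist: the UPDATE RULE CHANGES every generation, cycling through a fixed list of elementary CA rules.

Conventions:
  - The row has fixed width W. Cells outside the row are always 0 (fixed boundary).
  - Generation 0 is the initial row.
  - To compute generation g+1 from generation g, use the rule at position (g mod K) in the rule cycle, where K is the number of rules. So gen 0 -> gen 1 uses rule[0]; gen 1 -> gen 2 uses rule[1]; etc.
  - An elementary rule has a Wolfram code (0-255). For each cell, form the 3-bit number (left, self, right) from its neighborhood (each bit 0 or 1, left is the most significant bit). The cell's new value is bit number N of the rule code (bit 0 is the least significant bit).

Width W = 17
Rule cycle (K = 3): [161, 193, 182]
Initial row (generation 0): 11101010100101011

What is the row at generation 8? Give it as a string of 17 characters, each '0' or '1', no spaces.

Gen 0: 11101010100101011
Gen 1 (rule 161): 01010101000010100
Gen 2 (rule 193): 00000000011000001
Gen 3 (rule 182): 00000000100100011
Gen 4 (rule 161): 11111110000001000
Gen 5 (rule 193): 01111110111100011
Gen 6 (rule 182): 10111101011010100
Gen 7 (rule 161): 01011010100101001
Gen 8 (rule 193): 00001000000000000

Answer: 00001000000000000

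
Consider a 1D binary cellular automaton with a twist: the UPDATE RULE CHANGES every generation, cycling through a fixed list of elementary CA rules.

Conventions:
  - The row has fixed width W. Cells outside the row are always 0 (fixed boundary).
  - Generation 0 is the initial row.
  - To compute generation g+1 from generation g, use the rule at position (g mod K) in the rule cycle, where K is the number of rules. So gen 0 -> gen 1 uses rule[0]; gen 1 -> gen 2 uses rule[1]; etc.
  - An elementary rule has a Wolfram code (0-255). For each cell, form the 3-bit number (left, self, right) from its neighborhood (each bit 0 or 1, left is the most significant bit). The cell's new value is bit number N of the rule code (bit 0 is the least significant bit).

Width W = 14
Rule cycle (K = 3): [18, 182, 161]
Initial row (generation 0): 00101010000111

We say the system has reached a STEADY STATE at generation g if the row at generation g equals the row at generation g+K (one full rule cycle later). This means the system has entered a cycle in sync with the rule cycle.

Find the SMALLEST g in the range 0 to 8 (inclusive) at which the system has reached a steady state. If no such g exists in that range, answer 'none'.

Answer: 7

Derivation:
Gen 0: 00101010000111
Gen 1 (rule 18): 01000001001000
Gen 2 (rule 182): 11100011111100
Gen 3 (rule 161): 01001001111001
Gen 4 (rule 18): 10110110000110
Gen 5 (rule 182): 11001001001001
Gen 6 (rule 161): 00000000000000
Gen 7 (rule 18): 00000000000000
Gen 8 (rule 182): 00000000000000
Gen 9 (rule 161): 11111111111111
Gen 10 (rule 18): 00000000000000
Gen 11 (rule 182): 00000000000000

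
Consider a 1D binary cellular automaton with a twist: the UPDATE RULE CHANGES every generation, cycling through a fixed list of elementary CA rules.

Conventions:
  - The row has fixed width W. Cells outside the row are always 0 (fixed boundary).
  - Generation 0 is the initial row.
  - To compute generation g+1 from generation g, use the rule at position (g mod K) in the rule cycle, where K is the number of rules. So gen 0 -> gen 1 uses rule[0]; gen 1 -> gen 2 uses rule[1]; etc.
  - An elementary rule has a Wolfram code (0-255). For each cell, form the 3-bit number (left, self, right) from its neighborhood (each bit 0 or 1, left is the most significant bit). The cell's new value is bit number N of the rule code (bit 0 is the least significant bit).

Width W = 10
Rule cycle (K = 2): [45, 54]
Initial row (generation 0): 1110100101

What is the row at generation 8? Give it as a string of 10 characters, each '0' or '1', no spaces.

Gen 0: 1110100101
Gen 1 (rule 45): 1001100111
Gen 2 (rule 54): 1110011000
Gen 3 (rule 45): 1000010011
Gen 4 (rule 54): 1100111100
Gen 5 (rule 45): 1000100001
Gen 6 (rule 54): 1101110011
Gen 7 (rule 45): 1011000010
Gen 8 (rule 54): 1100100111

Answer: 1100100111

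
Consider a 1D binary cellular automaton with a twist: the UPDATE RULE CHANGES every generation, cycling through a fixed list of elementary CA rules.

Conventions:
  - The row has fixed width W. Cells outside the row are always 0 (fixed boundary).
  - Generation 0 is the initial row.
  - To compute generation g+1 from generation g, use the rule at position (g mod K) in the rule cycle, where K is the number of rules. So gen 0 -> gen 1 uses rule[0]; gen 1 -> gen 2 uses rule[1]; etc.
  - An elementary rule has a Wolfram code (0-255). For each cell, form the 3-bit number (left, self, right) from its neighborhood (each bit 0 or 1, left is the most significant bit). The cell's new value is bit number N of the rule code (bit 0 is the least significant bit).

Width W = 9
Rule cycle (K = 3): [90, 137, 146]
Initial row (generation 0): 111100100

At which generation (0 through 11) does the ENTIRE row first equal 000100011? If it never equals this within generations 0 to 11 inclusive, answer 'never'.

Gen 0: 111100100
Gen 1 (rule 90): 100111010
Gen 2 (rule 137): 000110000
Gen 3 (rule 146): 001001000
Gen 4 (rule 90): 010110100
Gen 5 (rule 137): 000100001
Gen 6 (rule 146): 001010010
Gen 7 (rule 90): 010001101
Gen 8 (rule 137): 000101000
Gen 9 (rule 146): 001000100
Gen 10 (rule 90): 010101010
Gen 11 (rule 137): 000000000

Answer: never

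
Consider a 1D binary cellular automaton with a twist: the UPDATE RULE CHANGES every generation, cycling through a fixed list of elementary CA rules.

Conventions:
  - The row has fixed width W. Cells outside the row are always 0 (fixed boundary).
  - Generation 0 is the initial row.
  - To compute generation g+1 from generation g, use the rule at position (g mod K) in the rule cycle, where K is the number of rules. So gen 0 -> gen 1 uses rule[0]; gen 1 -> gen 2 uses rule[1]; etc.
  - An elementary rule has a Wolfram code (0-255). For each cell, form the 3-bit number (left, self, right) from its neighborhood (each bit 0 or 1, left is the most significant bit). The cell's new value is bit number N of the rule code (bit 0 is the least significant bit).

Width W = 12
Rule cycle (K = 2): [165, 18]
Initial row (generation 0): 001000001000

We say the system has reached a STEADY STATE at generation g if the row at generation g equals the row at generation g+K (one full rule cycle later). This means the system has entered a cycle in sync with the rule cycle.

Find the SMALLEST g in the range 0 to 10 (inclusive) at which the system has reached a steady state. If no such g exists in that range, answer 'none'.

Answer: 2

Derivation:
Gen 0: 001000001000
Gen 1 (rule 165): 101011101011
Gen 2 (rule 18): 000000000000
Gen 3 (rule 165): 111111111111
Gen 4 (rule 18): 000000000000
Gen 5 (rule 165): 111111111111
Gen 6 (rule 18): 000000000000
Gen 7 (rule 165): 111111111111
Gen 8 (rule 18): 000000000000
Gen 9 (rule 165): 111111111111
Gen 10 (rule 18): 000000000000
Gen 11 (rule 165): 111111111111
Gen 12 (rule 18): 000000000000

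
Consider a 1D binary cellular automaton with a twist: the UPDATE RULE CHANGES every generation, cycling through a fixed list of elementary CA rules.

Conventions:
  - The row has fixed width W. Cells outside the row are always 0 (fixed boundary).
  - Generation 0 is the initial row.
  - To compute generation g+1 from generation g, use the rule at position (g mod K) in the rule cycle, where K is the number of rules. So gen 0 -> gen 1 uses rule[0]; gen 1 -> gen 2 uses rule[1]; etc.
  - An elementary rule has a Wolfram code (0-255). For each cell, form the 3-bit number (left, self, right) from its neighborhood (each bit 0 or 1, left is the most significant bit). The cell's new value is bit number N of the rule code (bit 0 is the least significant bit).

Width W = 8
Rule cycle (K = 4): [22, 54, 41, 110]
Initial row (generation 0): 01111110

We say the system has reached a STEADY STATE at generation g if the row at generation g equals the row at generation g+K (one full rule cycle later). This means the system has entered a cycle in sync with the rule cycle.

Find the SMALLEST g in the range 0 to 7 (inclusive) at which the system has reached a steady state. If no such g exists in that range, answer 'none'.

Gen 0: 01111110
Gen 1 (rule 22): 10000001
Gen 2 (rule 54): 11000011
Gen 3 (rule 41): 10011010
Gen 4 (rule 110): 10111110
Gen 5 (rule 22): 10000001
Gen 6 (rule 54): 11000011
Gen 7 (rule 41): 10011010
Gen 8 (rule 110): 10111110
Gen 9 (rule 22): 10000001
Gen 10 (rule 54): 11000011
Gen 11 (rule 41): 10011010

Answer: 1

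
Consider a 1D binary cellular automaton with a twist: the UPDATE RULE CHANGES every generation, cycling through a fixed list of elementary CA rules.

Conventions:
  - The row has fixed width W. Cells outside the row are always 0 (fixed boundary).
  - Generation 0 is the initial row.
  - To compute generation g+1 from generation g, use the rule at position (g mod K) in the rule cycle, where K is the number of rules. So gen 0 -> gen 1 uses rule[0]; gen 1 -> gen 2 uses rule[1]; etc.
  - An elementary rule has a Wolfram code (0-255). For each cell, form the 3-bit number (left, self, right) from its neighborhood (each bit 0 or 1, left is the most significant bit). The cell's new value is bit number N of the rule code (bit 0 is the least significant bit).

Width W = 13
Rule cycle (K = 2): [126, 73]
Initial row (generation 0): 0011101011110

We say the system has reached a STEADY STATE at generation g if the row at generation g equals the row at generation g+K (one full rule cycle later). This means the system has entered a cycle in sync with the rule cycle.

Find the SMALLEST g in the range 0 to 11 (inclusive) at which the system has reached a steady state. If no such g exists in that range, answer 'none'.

Gen 0: 0011101011110
Gen 1 (rule 126): 0110111110011
Gen 2 (rule 73): 0110100010011
Gen 3 (rule 126): 1111110111111
Gen 4 (rule 73): 1000010100001
Gen 5 (rule 126): 1100111110011
Gen 6 (rule 73): 1100100010011
Gen 7 (rule 126): 1111110111111
Gen 8 (rule 73): 1000010100001
Gen 9 (rule 126): 1100111110011
Gen 10 (rule 73): 1100100010011
Gen 11 (rule 126): 1111110111111
Gen 12 (rule 73): 1000010100001
Gen 13 (rule 126): 1100111110011

Answer: none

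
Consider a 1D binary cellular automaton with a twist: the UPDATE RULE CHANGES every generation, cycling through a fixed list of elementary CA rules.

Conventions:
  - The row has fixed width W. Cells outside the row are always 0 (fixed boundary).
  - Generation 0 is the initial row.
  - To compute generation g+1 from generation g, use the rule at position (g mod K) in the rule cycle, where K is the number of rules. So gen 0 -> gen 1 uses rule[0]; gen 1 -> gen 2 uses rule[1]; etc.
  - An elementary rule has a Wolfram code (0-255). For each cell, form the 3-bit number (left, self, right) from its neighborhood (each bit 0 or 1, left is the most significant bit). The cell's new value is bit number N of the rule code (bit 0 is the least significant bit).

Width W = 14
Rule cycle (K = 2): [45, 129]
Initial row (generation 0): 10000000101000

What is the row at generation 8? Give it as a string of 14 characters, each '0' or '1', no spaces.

Gen 0: 10000000101000
Gen 1 (rule 45): 10111110111011
Gen 2 (rule 129): 00011100010000
Gen 3 (rule 45): 11010001010111
Gen 4 (rule 129): 00000100000010
Gen 5 (rule 45): 11110101111010
Gen 6 (rule 129): 01100000110000
Gen 7 (rule 45): 01001110100111
Gen 8 (rule 129): 00000100000010

Answer: 00000100000010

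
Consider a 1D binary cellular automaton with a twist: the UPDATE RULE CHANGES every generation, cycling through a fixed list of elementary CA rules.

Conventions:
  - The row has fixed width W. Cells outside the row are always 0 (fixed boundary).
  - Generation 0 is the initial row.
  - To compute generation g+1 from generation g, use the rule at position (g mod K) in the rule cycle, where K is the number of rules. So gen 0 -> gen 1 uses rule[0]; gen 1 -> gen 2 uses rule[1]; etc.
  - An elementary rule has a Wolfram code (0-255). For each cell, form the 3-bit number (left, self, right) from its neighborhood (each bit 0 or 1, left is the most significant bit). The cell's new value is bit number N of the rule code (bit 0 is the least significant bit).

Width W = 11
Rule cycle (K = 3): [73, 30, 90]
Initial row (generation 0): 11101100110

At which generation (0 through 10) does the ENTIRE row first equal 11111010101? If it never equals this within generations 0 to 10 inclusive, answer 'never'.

Answer: 10

Derivation:
Gen 0: 11101100110
Gen 1 (rule 73): 10101100110
Gen 2 (rule 30): 10101011101
Gen 3 (rule 90): 00000010100
Gen 4 (rule 73): 11111000001
Gen 5 (rule 30): 10000100011
Gen 6 (rule 90): 01001010111
Gen 7 (rule 73): 00000000101
Gen 8 (rule 30): 00000001101
Gen 9 (rule 90): 00000011100
Gen 10 (rule 73): 11111010101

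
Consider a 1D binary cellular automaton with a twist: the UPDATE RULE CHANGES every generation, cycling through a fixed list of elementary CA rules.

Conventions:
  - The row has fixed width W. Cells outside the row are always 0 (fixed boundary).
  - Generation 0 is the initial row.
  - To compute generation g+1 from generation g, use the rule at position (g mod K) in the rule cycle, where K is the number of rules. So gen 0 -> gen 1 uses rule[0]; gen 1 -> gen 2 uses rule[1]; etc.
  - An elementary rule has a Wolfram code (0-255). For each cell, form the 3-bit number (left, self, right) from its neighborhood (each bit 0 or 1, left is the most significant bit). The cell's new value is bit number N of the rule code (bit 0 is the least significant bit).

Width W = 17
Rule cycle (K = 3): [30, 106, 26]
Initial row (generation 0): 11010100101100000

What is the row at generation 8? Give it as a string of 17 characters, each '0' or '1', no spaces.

Gen 0: 11010100101100000
Gen 1 (rule 30): 10010111101010000
Gen 2 (rule 106): 00101100110100000
Gen 3 (rule 26): 01001011100010000
Gen 4 (rule 30): 11111010010111000
Gen 5 (rule 106): 10001100101101000
Gen 6 (rule 26): 01011011001000100
Gen 7 (rule 30): 11010010111101110
Gen 8 (rule 106): 11100101100111010

Answer: 11100101100111010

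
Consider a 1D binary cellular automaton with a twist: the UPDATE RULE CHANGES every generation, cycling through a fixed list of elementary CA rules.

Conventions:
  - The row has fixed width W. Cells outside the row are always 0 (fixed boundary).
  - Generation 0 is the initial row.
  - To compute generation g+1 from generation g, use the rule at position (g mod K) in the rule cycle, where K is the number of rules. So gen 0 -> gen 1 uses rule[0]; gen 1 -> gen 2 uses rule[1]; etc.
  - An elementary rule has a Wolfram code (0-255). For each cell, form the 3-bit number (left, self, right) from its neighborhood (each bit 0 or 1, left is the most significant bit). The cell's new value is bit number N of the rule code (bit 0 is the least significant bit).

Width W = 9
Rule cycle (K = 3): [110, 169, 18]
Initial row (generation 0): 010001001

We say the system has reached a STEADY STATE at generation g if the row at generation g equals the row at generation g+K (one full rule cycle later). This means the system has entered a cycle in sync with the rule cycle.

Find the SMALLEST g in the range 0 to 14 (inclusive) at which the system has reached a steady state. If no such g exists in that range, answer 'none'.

Answer: 12

Derivation:
Gen 0: 010001001
Gen 1 (rule 110): 110011011
Gen 2 (rule 169): 100010110
Gen 3 (rule 18): 010100001
Gen 4 (rule 110): 111100011
Gen 5 (rule 169): 111001010
Gen 6 (rule 18): 000110001
Gen 7 (rule 110): 001110011
Gen 8 (rule 169): 101100010
Gen 9 (rule 18): 000010101
Gen 10 (rule 110): 000111111
Gen 11 (rule 169): 110111110
Gen 12 (rule 18): 000000001
Gen 13 (rule 110): 000000011
Gen 14 (rule 169): 111111010
Gen 15 (rule 18): 000000001
Gen 16 (rule 110): 000000011
Gen 17 (rule 169): 111111010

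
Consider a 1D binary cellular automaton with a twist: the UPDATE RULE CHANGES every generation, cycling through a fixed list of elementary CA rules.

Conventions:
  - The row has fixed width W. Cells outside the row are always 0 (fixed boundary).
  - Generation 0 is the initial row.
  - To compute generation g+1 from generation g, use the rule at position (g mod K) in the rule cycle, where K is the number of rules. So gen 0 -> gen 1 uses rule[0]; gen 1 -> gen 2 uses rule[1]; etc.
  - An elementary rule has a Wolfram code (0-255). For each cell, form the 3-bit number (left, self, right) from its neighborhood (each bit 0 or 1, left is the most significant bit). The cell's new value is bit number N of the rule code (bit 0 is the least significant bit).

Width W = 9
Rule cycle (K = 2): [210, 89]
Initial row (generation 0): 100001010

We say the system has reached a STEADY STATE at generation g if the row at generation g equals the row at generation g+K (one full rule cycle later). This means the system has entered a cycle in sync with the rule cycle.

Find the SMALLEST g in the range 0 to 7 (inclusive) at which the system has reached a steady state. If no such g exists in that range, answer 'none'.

Answer: none

Derivation:
Gen 0: 100001010
Gen 1 (rule 210): 010010001
Gen 2 (rule 89): 001001100
Gen 3 (rule 210): 010110110
Gen 4 (rule 89): 000110111
Gen 5 (rule 210): 001010011
Gen 6 (rule 89): 100001011
Gen 7 (rule 210): 010010001
Gen 8 (rule 89): 001001100
Gen 9 (rule 210): 010110110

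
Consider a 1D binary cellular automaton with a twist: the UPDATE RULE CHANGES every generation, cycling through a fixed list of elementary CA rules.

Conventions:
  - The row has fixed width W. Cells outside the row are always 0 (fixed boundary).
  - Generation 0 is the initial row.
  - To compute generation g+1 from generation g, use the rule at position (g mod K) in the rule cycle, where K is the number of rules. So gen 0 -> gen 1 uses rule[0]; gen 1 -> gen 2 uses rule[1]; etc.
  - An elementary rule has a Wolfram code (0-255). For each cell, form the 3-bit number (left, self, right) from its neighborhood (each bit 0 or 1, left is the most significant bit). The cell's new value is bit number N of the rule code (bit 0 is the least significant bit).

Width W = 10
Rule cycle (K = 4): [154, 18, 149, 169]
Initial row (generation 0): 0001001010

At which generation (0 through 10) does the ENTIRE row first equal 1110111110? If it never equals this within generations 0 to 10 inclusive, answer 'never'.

Answer: never

Derivation:
Gen 0: 0001001010
Gen 1 (rule 154): 0010110001
Gen 2 (rule 18): 0100001010
Gen 3 (rule 149): 0111101011
Gen 4 (rule 169): 0111010110
Gen 5 (rule 154): 1110000101
Gen 6 (rule 18): 0001001000
Gen 7 (rule 149): 1101101111
Gen 8 (rule 169): 1011011110
Gen 9 (rule 154): 0010011101
Gen 10 (rule 18): 0101100000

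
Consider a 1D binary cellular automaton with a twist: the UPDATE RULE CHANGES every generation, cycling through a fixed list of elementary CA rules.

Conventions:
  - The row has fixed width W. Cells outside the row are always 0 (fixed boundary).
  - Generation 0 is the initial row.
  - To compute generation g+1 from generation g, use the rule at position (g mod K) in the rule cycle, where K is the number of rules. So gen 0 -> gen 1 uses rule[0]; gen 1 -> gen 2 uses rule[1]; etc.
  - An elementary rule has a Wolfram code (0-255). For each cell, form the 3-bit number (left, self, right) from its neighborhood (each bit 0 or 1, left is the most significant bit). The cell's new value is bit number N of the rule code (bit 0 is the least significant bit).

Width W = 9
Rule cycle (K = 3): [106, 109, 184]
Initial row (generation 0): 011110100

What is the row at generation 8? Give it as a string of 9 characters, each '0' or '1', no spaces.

Gen 0: 011110100
Gen 1 (rule 106): 110011000
Gen 2 (rule 109): 110011011
Gen 3 (rule 184): 101010110
Gen 4 (rule 106): 010101110
Gen 5 (rule 109): 011111010
Gen 6 (rule 184): 011110101
Gen 7 (rule 106): 110011010
Gen 8 (rule 109): 110011110

Answer: 110011110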